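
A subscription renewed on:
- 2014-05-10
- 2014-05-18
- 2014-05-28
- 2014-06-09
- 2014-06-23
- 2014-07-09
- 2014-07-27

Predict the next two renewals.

2014-08-16, 2014-09-07

The spacing grows by 2 each time: 8, 10, 12, 14, 16, 18 days.
Next gap: 20 days. 2014-07-27 + 20 days = 2014-08-16.
Next gap: 22 days. 2014-08-16 + 22 days = 2014-09-07.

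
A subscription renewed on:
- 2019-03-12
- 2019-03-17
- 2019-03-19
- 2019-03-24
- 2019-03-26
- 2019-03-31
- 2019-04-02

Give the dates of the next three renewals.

2019-04-07, 2019-04-09, 2019-04-14

Every event lands on a Tuesday or Sunday (gaps cycle 5, 2, 5, 2, 5, 2).
So the schedule is: every Tuesday and Sunday.
Next Sunday: 2019-04-07.
The following Tuesday is 2019-04-09.
Next Sunday: 2019-04-14.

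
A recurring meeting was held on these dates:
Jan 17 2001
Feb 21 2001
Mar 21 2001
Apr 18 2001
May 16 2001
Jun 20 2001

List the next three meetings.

Jul 18 2001, Aug 15 2001, Sep 19 2001

These are Wednesdays at 28- or 35-day spacing (35, 28, 28, 28, 35).
The pattern: 3rd Wednesday of the month.
3rd Wednesday of July 2001: Jul 18 2001.
3rd Wednesday of August 2001: Aug 15 2001.
September 2001 — 3rd Wednesday is Sep 19 2001.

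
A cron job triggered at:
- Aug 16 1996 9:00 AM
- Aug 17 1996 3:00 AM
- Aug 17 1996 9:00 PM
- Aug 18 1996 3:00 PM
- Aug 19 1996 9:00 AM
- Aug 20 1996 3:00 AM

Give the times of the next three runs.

Aug 20 1996 9:00 PM, Aug 21 1996 3:00 PM, Aug 22 1996 9:00 AM

Spacing: 18, 18, 18, 18, 18 h — constant 18 h.
Aug 20 1996 3:00 AM + 18 h = Aug 20 1996 9:00 PM.
Aug 20 1996 9:00 PM + 18 h = Aug 21 1996 3:00 PM.
Aug 21 1996 3:00 PM + 18 h = Aug 22 1996 9:00 AM.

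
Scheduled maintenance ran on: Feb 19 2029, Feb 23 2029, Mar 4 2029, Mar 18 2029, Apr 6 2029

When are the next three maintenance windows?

Apr 30 2029, May 29 2029, Jul 2 2029

Gaps: 4, 9, 14, 19 days — each gap is 5 larger than the previous one.
Next gap: 24 days. Apr 6 2029 + 24 days = Apr 30 2029.
Next gap: 29 days. Apr 30 2029 + 29 days = May 29 2029.
Next gap: 34 days. May 29 2029 + 34 days = Jul 2 2029.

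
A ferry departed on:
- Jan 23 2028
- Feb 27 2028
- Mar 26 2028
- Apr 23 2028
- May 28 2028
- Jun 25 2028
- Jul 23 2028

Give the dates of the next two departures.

All dates are Sundays, 35, 28, 28, 35, 28, 28 days apart.
Specifically, the 4th Sunday of each month.
4th Sunday of August 2028: Aug 27 2028.
September 2028 — 4th Sunday is Sep 24 2028.

Aug 27 2028, Sep 24 2028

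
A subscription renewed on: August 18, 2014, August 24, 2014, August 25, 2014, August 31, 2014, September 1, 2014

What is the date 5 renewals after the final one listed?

The gap pattern 6, 1, 6, 1 repeats every 2 events.
These are the Mondays and Sundays of each week.
The following Sunday is September 7, 2014.
Next Monday: September 8, 2014.
Next Sunday: September 14, 2014.
The following Monday is September 15, 2014.
The following Sunday is September 21, 2014.

September 21, 2014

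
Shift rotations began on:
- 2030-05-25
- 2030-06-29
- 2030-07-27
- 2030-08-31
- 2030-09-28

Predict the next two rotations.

2030-10-26, 2030-11-30

These are Saturdays with 35, 28, 35, 28-day gaps.
Each is the final Saturday of its month — 2030-06-29 is past the 28th, so '4th Saturday' doesn't fit.
October 2030 ends with Saturday 2030-10-26.
Last Saturday of November 2030: 2030-11-30.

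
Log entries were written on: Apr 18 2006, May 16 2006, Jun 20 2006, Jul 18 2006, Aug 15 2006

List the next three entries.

Sep 19 2006, Oct 17 2006, Nov 21 2006

These are Tuesdays at 28- or 35-day spacing (28, 35, 28, 28).
The pattern: 3rd Tuesday of the month.
September 2006 — 3rd Tuesday is Sep 19 2006.
October 2006 — 3rd Tuesday is Oct 17 2006.
3rd Tuesday of November 2006: Nov 21 2006.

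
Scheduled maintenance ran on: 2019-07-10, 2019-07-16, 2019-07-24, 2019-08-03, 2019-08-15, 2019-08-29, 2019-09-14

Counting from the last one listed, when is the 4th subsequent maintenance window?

Gaps: 6, 8, 10, 12, 14, 16 days — each gap is 2 larger than the previous one.
Next gap: 18 days. 2019-09-14 + 18 days = 2019-10-02.
Next gap: 20 days. 2019-10-02 + 20 days = 2019-10-22.
Next gap: 22 days. 2019-10-22 + 22 days = 2019-11-13.
Next gap: 24 days. 2019-11-13 + 24 days = 2019-12-07.

2019-12-07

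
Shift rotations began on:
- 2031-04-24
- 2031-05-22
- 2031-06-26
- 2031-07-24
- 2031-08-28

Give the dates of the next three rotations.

2031-09-25, 2031-10-23, 2031-11-27

Gaps: 28, 35, 28, 35 days — a mix of 28 and 35. Every date is a Thursday.
Each is the 4th Thursday of its month.
September 2031 — 4th Thursday is 2031-09-25.
4th Thursday of October 2031: 2031-10-23.
4th Thursday of November 2031: 2031-11-27.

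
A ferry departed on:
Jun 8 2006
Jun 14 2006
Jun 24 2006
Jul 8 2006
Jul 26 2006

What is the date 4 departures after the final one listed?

Nov 15 2006

Gaps: 6, 10, 14, 18 days — each gap is 4 larger than the previous one.
Next gap: 22 days. Jul 26 2006 + 22 days = Aug 17 2006.
Next gap: 26 days. Aug 17 2006 + 26 days = Sep 12 2006.
Next gap: 30 days. Sep 12 2006 + 30 days = Oct 12 2006.
Next gap: 34 days. Oct 12 2006 + 34 days = Nov 15 2006.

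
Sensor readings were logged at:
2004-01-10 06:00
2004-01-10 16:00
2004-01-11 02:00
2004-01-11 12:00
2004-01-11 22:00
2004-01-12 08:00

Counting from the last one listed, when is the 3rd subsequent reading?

2004-01-13 14:00

Gaps: 10, 10, 10, 10, 10 hours — each event is 10 hours after the previous one.
2004-01-12 08:00 + 10 h = 2004-01-12 18:00.
2004-01-12 18:00 + 10 h = 2004-01-13 04:00.
2004-01-13 04:00 + 10 h = 2004-01-13 14:00.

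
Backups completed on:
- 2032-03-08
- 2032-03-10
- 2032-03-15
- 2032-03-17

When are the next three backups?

2032-03-22, 2032-03-24, 2032-03-29

Every event lands on a Monday or Wednesday (gaps cycle 2, 5, 2).
So the schedule is: every Monday and Wednesday.
The following Monday is 2032-03-22.
Next Wednesday: 2032-03-24.
Next Monday: 2032-03-29.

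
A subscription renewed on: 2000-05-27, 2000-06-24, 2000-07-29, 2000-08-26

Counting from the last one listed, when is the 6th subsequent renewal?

2001-02-24

These are Saturdays with 28, 35, 28-day gaps.
Each is the final Saturday of its month — 2000-07-29 is past the 28th, so '4th Saturday' doesn't fit.
September 2000 ends with Saturday 2000-09-30.
October 2000 ends with Saturday 2000-10-28.
Last Saturday of November 2000: 2000-11-25.
December 2000 ends with Saturday 2000-12-30.
Last Saturday of January 2001: 2001-01-27.
February 2001 ends with Saturday 2001-02-24.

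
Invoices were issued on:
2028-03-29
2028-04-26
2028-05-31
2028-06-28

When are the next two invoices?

2028-07-26, 2028-08-30

All Wednesdays; the gaps (28, 35, 28) vary with month length.
This is the last Wednesday of each month.
Last Wednesday of July 2028: 2028-07-26.
Last Wednesday of August 2028: 2028-08-30.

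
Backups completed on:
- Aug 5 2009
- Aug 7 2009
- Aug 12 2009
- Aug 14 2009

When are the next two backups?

Gaps: 2, 5, 2 days — not constant, but cyclic with period 2.
The events fall on every Wednesday and Friday.
Next Wednesday: Aug 19 2009.
Next Friday: Aug 21 2009.

Aug 19 2009, Aug 21 2009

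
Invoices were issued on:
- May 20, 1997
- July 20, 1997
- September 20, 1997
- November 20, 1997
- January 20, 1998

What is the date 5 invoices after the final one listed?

The day-of-month is always 20 (61, 62, 61, 61 days between events).
So this recurs on the 20th of every 2 months.
Next: March 1998 → March 20, 1998.
May 1998: May 20, 1998.
Next: July 1998 → July 20, 1998.
Next: September 1998 → September 20, 1998.
Next: November 1998 → November 20, 1998.

November 20, 1998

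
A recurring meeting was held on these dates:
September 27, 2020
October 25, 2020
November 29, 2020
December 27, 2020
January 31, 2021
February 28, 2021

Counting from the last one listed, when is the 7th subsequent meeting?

These are Sundays with 28, 35, 28, 35, 28-day gaps.
Each is the final Sunday of its month — November 29, 2020 is past the 28th, so '4th Sunday' doesn't fit.
March 2021 ends with Sunday March 28, 2021.
Last Sunday of April 2021: April 25, 2021.
May 2021 ends with Sunday May 30, 2021.
Last Sunday of June 2021: June 27, 2021.
Last Sunday of July 2021: July 25, 2021.
August 2021 ends with Sunday August 29, 2021.
Last Sunday of September 2021: September 26, 2021.

September 26, 2021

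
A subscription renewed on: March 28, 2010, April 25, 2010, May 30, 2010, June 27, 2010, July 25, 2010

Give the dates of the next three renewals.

These are Sundays with 28, 35, 28, 28-day gaps.
Each is the final Sunday of its month — May 30, 2010 is past the 28th, so '4th Sunday' doesn't fit.
Last Sunday of August 2010: August 29, 2010.
September 2010 ends with Sunday September 26, 2010.
October 2010 ends with Sunday October 31, 2010.

August 29, 2010; September 26, 2010; October 31, 2010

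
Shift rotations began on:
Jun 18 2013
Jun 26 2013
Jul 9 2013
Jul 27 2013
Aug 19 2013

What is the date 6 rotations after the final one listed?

Apr 19 2014

The spacing grows by 5 each time: 8, 13, 18, 23 days.
Next gap: 28 days. Aug 19 2013 + 28 days = Sep 16 2013.
Next gap: 33 days. Sep 16 2013 + 33 days = Oct 19 2013.
Next gap: 38 days. Oct 19 2013 + 38 days = Nov 26 2013.
Next gap: 43 days. Nov 26 2013 + 43 days = Jan 8 2014.
Next gap: 48 days. Jan 8 2014 + 48 days = Feb 25 2014.
Next gap: 53 days. Feb 25 2014 + 53 days = Apr 19 2014.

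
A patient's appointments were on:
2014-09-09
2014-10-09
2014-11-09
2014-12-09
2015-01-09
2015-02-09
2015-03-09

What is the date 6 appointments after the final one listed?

Gaps: 30, 31, 30, 31, 31, 28 days — not constant. Every event is on the 9th of the month.
Pattern: the 9th of each month.
Next: April 2015 → 2015-04-09.
May 2015: 2015-05-09.
Next: June 2015 → 2015-06-09.
Next: July 2015 → 2015-07-09.
Next: August 2015 → 2015-08-09.
September 2015: 2015-09-09.

2015-09-09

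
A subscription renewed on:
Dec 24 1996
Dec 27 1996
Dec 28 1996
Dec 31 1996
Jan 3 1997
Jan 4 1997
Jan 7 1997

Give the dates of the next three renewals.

Jan 10 1997, Jan 11 1997, Jan 14 1997

Gaps: 3, 1, 3, 3, 1, 3 days — not constant, but cyclic with period 3.
The events fall on every Tuesday, Friday and Saturday.
Next Friday: Jan 10 1997.
The following Saturday is Jan 11 1997.
The following Tuesday is Jan 14 1997.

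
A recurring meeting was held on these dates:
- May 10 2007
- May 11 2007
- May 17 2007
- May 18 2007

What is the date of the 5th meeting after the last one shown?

Jun 7 2007

The gap pattern 1, 6, 1 repeats every 2 events.
These are the Thursdays and Fridays of each week.
Next Thursday: May 24 2007.
The following Friday is May 25 2007.
Next Thursday: May 31 2007.
The following Friday is Jun 1 2007.
Next Thursday: Jun 7 2007.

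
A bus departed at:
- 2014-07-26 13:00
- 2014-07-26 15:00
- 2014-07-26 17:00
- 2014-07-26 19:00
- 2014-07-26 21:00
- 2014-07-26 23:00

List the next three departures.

Spacing: 2, 2, 2, 2, 2 h — constant 2 h.
2014-07-26 23:00 + 2 h = 2014-07-27 01:00.
2014-07-27 01:00 + 2 h = 2014-07-27 03:00.
2014-07-27 03:00 + 2 h = 2014-07-27 05:00.

2014-07-27 01:00, 2014-07-27 03:00, 2014-07-27 05:00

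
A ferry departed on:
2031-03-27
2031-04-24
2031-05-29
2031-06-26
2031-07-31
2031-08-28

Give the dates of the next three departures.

Every date is a Thursday; gaps 28, 35, 28, 35, 28 days.
Each is the last Thursday of its month (at least one falls on the 29th or later, ruling out '4th Thursday').
September 2031 ends with Thursday 2031-09-25.
October 2031 ends with Thursday 2031-10-30.
Last Thursday of November 2031: 2031-11-27.

2031-09-25, 2031-10-30, 2031-11-27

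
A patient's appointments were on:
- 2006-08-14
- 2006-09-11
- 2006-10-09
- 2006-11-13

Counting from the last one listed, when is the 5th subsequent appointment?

These are Mondays at 28- or 35-day spacing (28, 28, 35).
The pattern: 2nd Monday of the month.
2nd Monday of December 2006: 2006-12-11.
January 2007 — 2nd Monday is 2007-01-08.
2nd Monday of February 2007: 2007-02-12.
March 2007 — 2nd Monday is 2007-03-12.
2nd Monday of April 2007: 2007-04-09.

2007-04-09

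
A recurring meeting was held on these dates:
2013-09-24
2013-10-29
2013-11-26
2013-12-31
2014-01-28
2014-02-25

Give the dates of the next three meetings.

2014-03-25, 2014-04-29, 2014-05-27

These are Tuesdays with 35, 28, 35, 28, 28-day gaps.
Each is the final Tuesday of its month — 2013-10-29 is past the 28th, so '4th Tuesday' doesn't fit.
Last Tuesday of March 2014: 2014-03-25.
April 2014 ends with Tuesday 2014-04-29.
Last Tuesday of May 2014: 2014-05-27.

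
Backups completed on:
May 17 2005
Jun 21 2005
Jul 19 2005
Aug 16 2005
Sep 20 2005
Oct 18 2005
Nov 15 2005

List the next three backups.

These are Tuesdays at 28- or 35-day spacing (35, 28, 28, 35, 28, 28).
The pattern: 3rd Tuesday of the month.
3rd Tuesday of December 2005: Dec 20 2005.
3rd Tuesday of January 2006: Jan 17 2006.
3rd Tuesday of February 2006: Feb 21 2006.

Dec 20 2005, Jan 17 2006, Feb 21 2006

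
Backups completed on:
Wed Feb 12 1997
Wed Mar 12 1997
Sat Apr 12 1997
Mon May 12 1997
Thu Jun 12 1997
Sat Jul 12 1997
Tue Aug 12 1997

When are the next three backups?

Fri Sep 12 1997, Sun Oct 12 1997, Wed Nov 12 1997

Each date is the 12th; the gaps (28, 31, 30, 31, 30, 31) track the month lengths.
The rule is the 12th of each month.
Next: September 1997 → Fri Sep 12 1997.
October 1997: Sun Oct 12 1997.
Next: November 1997 → Wed Nov 12 1997.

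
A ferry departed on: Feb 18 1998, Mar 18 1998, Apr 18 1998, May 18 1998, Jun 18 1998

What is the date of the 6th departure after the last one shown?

Each date is the 18th; the gaps (28, 31, 30, 31) track the month lengths.
The rule is the 18th of each month.
Next: July 1998 → Jul 18 1998.
August 1998: Aug 18 1998.
Next: September 1998 → Sep 18 1998.
October 1998: Oct 18 1998.
November 1998: Nov 18 1998.
Next: December 1998 → Dec 18 1998.

Dec 18 1998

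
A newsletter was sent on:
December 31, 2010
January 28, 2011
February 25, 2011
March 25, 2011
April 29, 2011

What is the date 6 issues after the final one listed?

October 28, 2011

Every date is a Friday; gaps 28, 28, 28, 35 days.
Each is the last Friday of its month (at least one falls on the 29th or later, ruling out '4th Friday').
Last Friday of May 2011: May 27, 2011.
Last Friday of June 2011: June 24, 2011.
Last Friday of July 2011: July 29, 2011.
Last Friday of August 2011: August 26, 2011.
September 2011 ends with Friday September 30, 2011.
October 2011 ends with Friday October 28, 2011.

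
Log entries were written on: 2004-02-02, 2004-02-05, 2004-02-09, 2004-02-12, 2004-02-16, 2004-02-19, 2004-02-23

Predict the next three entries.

2004-02-26, 2004-03-01, 2004-03-04

Every event lands on a Monday or Thursday (gaps cycle 3, 4, 3, 4, 3, 4).
So the schedule is: every Monday and Thursday.
The following Thursday is 2004-02-26.
The following Monday is 2004-03-01.
Next Thursday: 2004-03-04.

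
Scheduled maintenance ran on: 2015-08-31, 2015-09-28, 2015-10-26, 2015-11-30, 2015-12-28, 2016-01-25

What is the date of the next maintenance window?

These are Mondays with 28, 28, 35, 28, 28-day gaps.
Each is the final Monday of its month — 2015-08-31 is past the 28th, so '4th Monday' doesn't fit.
February 2016 ends with Monday 2016-02-29.

2016-02-29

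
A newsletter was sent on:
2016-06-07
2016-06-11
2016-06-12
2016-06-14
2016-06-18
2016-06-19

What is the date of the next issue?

Gaps: 4, 1, 2, 4, 1 days — not constant, but cyclic with period 3.
The events fall on every Tuesday, Saturday and Sunday.
The following Tuesday is 2016-06-21.

2016-06-21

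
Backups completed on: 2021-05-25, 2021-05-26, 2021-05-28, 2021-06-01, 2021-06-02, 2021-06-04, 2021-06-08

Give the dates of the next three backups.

2021-06-09, 2021-06-11, 2021-06-15

Every event lands on a Tuesday or Wednesday or Friday (gaps cycle 1, 2, 4, 1, 2, 4).
So the schedule is: every Tuesday, Wednesday and Friday.
Next Wednesday: 2021-06-09.
Next Friday: 2021-06-11.
The following Tuesday is 2021-06-15.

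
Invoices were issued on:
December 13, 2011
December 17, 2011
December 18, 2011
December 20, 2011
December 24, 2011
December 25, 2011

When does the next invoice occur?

December 27, 2011

The gap pattern 4, 1, 2, 4, 1 repeats every 3 events.
These are the Tuesdays, Saturdays and Sundays of each week.
Next Tuesday: December 27, 2011.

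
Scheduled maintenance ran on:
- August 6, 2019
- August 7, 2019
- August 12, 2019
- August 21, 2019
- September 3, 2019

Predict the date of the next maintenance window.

The spacing grows by 4 each time: 1, 5, 9, 13 days.
Next gap: 17 days. September 3, 2019 + 17 days = September 20, 2019.

September 20, 2019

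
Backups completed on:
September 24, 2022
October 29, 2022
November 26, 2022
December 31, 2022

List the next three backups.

All Saturdays; the gaps (35, 28, 35) vary with month length.
This is the last Saturday of each month.
January 2023 ends with Saturday January 28, 2023.
February 2023 ends with Saturday February 25, 2023.
Last Saturday of March 2023: March 25, 2023.

January 28, 2023; February 25, 2023; March 25, 2023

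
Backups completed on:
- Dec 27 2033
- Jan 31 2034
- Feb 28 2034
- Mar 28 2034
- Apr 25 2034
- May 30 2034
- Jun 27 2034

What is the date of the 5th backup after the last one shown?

These are Tuesdays with 35, 28, 28, 28, 35, 28-day gaps.
Each is the final Tuesday of its month — Jan 31 2034 is past the 28th, so '4th Tuesday' doesn't fit.
Last Tuesday of July 2034: Jul 25 2034.
Last Tuesday of August 2034: Aug 29 2034.
Last Tuesday of September 2034: Sep 26 2034.
October 2034 ends with Tuesday Oct 31 2034.
November 2034 ends with Tuesday Nov 28 2034.

Nov 28 2034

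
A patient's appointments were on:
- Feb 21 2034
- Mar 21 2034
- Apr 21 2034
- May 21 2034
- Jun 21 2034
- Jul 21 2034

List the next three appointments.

Aug 21 2034, Sep 21 2034, Oct 21 2034

Gaps: 28, 31, 30, 31, 30 days — not constant. Every event is on the 21st of the month.
Pattern: the 21st of each month.
Next: August 2034 → Aug 21 2034.
September 2034: Sep 21 2034.
October 2034: Oct 21 2034.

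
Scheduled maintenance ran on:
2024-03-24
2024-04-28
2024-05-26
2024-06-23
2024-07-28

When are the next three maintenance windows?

These are Sundays at 28- or 35-day spacing (35, 28, 28, 35).
The pattern: 4th Sunday of the month.
4th Sunday of August 2024: 2024-08-25.
4th Sunday of September 2024: 2024-09-22.
4th Sunday of October 2024: 2024-10-27.

2024-08-25, 2024-09-22, 2024-10-27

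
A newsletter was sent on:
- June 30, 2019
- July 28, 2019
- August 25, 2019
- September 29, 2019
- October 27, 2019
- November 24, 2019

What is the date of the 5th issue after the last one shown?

April 26, 2020

Every date is a Sunday; gaps 28, 28, 35, 28, 28 days.
Each is the last Sunday of its month (at least one falls on the 29th or later, ruling out '4th Sunday').
Last Sunday of December 2019: December 29, 2019.
Last Sunday of January 2020: January 26, 2020.
February 2020 ends with Sunday February 23, 2020.
March 2020 ends with Sunday March 29, 2020.
April 2020 ends with Sunday April 26, 2020.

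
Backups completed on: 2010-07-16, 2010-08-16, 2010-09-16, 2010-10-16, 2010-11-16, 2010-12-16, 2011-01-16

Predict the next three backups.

2011-02-16, 2011-03-16, 2011-04-16

Gaps: 31, 31, 30, 31, 30, 31 days — not constant. Every event is on the 16th of the month.
Pattern: the 16th of each month.
Next: February 2011 → 2011-02-16.
March 2011: 2011-03-16.
April 2011: 2011-04-16.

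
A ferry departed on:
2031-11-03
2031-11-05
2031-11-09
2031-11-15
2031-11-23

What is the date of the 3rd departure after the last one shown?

2031-12-29

Intervals are 2, 4, 6, 8 days — an arithmetic progression with common difference 2.
Next gap: 10 days. 2031-11-23 + 10 days = 2031-12-03.
Next gap: 12 days. 2031-12-03 + 12 days = 2031-12-15.
Next gap: 14 days. 2031-12-15 + 14 days = 2031-12-29.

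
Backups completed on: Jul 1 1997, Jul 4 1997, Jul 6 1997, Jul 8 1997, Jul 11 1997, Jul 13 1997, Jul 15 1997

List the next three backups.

Jul 18 1997, Jul 20 1997, Jul 22 1997

Every event lands on a Tuesday or Friday or Sunday (gaps cycle 3, 2, 2, 3, 2, 2).
So the schedule is: every Tuesday, Friday and Sunday.
Next Friday: Jul 18 1997.
Next Sunday: Jul 20 1997.
Next Tuesday: Jul 22 1997.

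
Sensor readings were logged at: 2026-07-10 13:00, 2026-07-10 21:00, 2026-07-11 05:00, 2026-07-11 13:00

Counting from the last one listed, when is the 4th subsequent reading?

The interval is a steady 8 hours (8, 8, 8).
2026-07-11 13:00 + 8 h = 2026-07-11 21:00.
2026-07-11 21:00 + 8 h = 2026-07-12 05:00.
2026-07-12 05:00 + 8 h = 2026-07-12 13:00.
2026-07-12 13:00 + 8 h = 2026-07-12 21:00.

2026-07-12 21:00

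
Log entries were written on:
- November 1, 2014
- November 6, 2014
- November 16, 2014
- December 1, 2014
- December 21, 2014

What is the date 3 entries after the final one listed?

March 21, 2015

Intervals are 5, 10, 15, 20 days — an arithmetic progression with common difference 5.
Next gap: 25 days. December 21, 2014 + 25 days = January 15, 2015.
Next gap: 30 days. January 15, 2015 + 30 days = February 14, 2015.
Next gap: 35 days. February 14, 2015 + 35 days = March 21, 2015.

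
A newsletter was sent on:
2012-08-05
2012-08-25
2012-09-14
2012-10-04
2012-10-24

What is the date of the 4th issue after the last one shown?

The spacing is 20, 20, 20, 20 days — always 20 days.
2012-10-24 + 20 days = 2012-11-13.
2012-11-13 + 20 days = 2012-12-03.
2012-12-03 + 20 days = 2012-12-23.
2012-12-23 + 20 days = 2013-01-12.

2013-01-12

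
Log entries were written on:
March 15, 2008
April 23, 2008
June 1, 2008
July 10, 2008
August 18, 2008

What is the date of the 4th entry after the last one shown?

The spacing is 39, 39, 39, 39 days — always 39 days.
August 18, 2008 + 39 days = September 26, 2008.
September 26, 2008 + 39 days = November 4, 2008.
November 4, 2008 + 39 days = December 13, 2008.
December 13, 2008 + 39 days = January 21, 2009.

January 21, 2009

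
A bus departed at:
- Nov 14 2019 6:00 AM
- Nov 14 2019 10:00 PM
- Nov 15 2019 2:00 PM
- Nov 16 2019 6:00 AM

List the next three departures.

Gaps: 16, 16, 16 hours — each event is 16 hours after the previous one.
Nov 16 2019 6:00 AM + 16 h = Nov 16 2019 10:00 PM.
Nov 16 2019 10:00 PM + 16 h = Nov 17 2019 2:00 PM.
Nov 17 2019 2:00 PM + 16 h = Nov 18 2019 6:00 AM.

Nov 16 2019 10:00 PM, Nov 17 2019 2:00 PM, Nov 18 2019 6:00 AM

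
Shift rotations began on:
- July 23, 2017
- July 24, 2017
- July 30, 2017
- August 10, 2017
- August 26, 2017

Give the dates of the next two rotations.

Gaps: 1, 6, 11, 16 days — each gap is 5 larger than the previous one.
Next gap: 21 days. August 26, 2017 + 21 days = September 16, 2017.
Next gap: 26 days. September 16, 2017 + 26 days = October 12, 2017.

September 16, 2017; October 12, 2017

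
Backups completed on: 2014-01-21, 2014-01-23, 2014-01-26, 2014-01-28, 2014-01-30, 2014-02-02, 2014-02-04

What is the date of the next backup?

2014-02-06

Gaps: 2, 3, 2, 2, 3, 2 days — not constant, but cyclic with period 3.
The events fall on every Tuesday, Thursday and Sunday.
Next Thursday: 2014-02-06.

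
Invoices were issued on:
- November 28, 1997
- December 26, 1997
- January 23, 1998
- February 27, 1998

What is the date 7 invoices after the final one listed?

Gaps: 28, 28, 35 days — a mix of 28 and 35. Every date is a Friday.
Each is the 4th Friday of its month.
March 1998 — 4th Friday is March 27, 1998.
April 1998 — 4th Friday is April 24, 1998.
4th Friday of May 1998: May 22, 1998.
June 1998 — 4th Friday is June 26, 1998.
July 1998 — 4th Friday is July 24, 1998.
August 1998 — 4th Friday is August 28, 1998.
September 1998 — 4th Friday is September 25, 1998.

September 25, 1998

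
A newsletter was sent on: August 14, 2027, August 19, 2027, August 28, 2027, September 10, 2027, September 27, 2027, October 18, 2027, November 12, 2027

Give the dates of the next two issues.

Gaps: 5, 9, 13, 17, 21, 25 days — each gap is 4 larger than the previous one.
Next gap: 29 days. November 12, 2027 + 29 days = December 11, 2027.
Next gap: 33 days. December 11, 2027 + 33 days = January 13, 2028.

December 11, 2027; January 13, 2028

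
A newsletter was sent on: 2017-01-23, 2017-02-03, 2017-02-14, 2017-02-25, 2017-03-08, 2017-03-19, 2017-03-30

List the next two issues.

Every event comes 11 days after the last (11, 11, 11, 11, 11, 11).
2017-03-30 + 11 days = 2017-04-10.
2017-04-10 + 11 days = 2017-04-21.

2017-04-10, 2017-04-21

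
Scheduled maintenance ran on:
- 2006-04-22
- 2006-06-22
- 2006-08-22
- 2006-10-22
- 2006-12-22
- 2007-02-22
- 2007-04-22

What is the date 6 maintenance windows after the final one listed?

2008-04-22

The day-of-month is always 22 (61, 61, 61, 61, 62, 59 days between events).
So this recurs on the 22nd of every 2 months.
June 2007: 2007-06-22.
Next: August 2007 → 2007-08-22.
October 2007: 2007-10-22.
Next: December 2007 → 2007-12-22.
Next: February 2008 → 2008-02-22.
Next: April 2008 → 2008-04-22.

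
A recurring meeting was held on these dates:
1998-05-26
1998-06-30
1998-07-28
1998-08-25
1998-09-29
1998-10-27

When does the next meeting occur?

1998-11-24

All Tuesdays; the gaps (35, 28, 28, 35, 28) vary with month length.
This is the last Tuesday of each month.
Last Tuesday of November 1998: 1998-11-24.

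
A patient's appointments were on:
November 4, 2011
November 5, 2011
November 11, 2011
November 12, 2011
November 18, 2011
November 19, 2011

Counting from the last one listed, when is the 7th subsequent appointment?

December 16, 2011

The gap pattern 1, 6, 1, 6, 1 repeats every 2 events.
These are the Fridays and Saturdays of each week.
The following Friday is November 25, 2011.
Next Saturday: November 26, 2011.
Next Friday: December 2, 2011.
The following Saturday is December 3, 2011.
Next Friday: December 9, 2011.
The following Saturday is December 10, 2011.
Next Friday: December 16, 2011.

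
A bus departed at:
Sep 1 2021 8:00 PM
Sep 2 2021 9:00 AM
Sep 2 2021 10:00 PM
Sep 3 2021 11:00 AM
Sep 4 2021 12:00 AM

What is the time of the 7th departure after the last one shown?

Spacing: 13, 13, 13, 13 h — constant 13 h.
Sep 4 2021 12:00 AM + 13 h = Sep 4 2021 1:00 PM.
Sep 4 2021 1:00 PM + 13 h = Sep 5 2021 2:00 AM.
Sep 5 2021 2:00 AM + 13 h = Sep 5 2021 3:00 PM.
Sep 5 2021 3:00 PM + 13 h = Sep 6 2021 4:00 AM.
Sep 6 2021 4:00 AM + 13 h = Sep 6 2021 5:00 PM.
Sep 6 2021 5:00 PM + 13 h = Sep 7 2021 6:00 AM.
Sep 7 2021 6:00 AM + 13 h = Sep 7 2021 7:00 PM.

Sep 7 2021 7:00 PM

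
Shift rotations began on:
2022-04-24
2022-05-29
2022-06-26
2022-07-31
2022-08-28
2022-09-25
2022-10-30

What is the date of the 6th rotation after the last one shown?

2023-04-30

All Sundays; the gaps (35, 28, 35, 28, 28, 35) vary with month length.
This is the last Sunday of each month.
November 2022 ends with Sunday 2022-11-27.
Last Sunday of December 2022: 2022-12-25.
January 2023 ends with Sunday 2023-01-29.
Last Sunday of February 2023: 2023-02-26.
March 2023 ends with Sunday 2023-03-26.
Last Sunday of April 2023: 2023-04-30.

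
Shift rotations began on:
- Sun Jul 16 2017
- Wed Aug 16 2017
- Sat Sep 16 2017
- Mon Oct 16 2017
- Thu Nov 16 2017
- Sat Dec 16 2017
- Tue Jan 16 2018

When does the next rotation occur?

Fri Feb 16 2018

The day-of-month is always 16 (31, 31, 30, 31, 30, 31 days between events).
So this recurs on the 16th of each month.
Next: February 2018 → Fri Feb 16 2018.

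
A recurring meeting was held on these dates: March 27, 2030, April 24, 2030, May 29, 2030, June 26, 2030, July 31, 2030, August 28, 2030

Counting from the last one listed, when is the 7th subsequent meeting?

All Wednesdays; the gaps (28, 35, 28, 35, 28) vary with month length.
This is the last Wednesday of each month.
Last Wednesday of September 2030: September 25, 2030.
Last Wednesday of October 2030: October 30, 2030.
Last Wednesday of November 2030: November 27, 2030.
Last Wednesday of December 2030: December 25, 2030.
Last Wednesday of January 2031: January 29, 2031.
Last Wednesday of February 2031: February 26, 2031.
Last Wednesday of March 2031: March 26, 2031.

March 26, 2031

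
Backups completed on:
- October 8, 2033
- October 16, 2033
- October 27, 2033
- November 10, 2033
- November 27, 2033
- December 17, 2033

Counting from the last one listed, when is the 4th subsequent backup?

Intervals are 8, 11, 14, 17, 20 days — an arithmetic progression with common difference 3.
Next gap: 23 days. December 17, 2033 + 23 days = January 9, 2034.
Next gap: 26 days. January 9, 2034 + 26 days = February 4, 2034.
Next gap: 29 days. February 4, 2034 + 29 days = March 5, 2034.
Next gap: 32 days. March 5, 2034 + 32 days = April 6, 2034.

April 6, 2034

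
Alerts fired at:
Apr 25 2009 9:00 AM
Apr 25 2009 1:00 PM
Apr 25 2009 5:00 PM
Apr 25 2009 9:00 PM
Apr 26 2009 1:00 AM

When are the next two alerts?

Apr 26 2009 5:00 AM, Apr 26 2009 9:00 AM

Gaps: 4, 4, 4, 4 hours — each event is 4 hours after the previous one.
Apr 26 2009 1:00 AM + 4 h = Apr 26 2009 5:00 AM.
Apr 26 2009 5:00 AM + 4 h = Apr 26 2009 9:00 AM.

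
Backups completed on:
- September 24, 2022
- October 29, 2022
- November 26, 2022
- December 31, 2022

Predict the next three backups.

January 28, 2023; February 25, 2023; March 25, 2023

These are Saturdays with 35, 28, 35-day gaps.
Each is the final Saturday of its month — October 29, 2022 is past the 28th, so '4th Saturday' doesn't fit.
Last Saturday of January 2023: January 28, 2023.
Last Saturday of February 2023: February 25, 2023.
March 2023 ends with Saturday March 25, 2023.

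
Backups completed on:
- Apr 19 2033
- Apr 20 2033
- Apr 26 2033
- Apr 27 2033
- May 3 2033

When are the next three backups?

The gap pattern 1, 6, 1, 6 repeats every 2 events.
These are the Tuesdays and Wednesdays of each week.
Next Wednesday: May 4 2033.
The following Tuesday is May 10 2033.
Next Wednesday: May 11 2033.

May 4 2033, May 10 2033, May 11 2033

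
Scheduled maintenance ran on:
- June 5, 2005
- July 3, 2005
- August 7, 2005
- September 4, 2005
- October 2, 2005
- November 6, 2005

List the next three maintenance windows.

All dates are Sundays, 28, 35, 28, 28, 35 days apart.
Specifically, the 1st Sunday of each month.
1st Sunday of December 2005: December 4, 2005.
January 2006 — 1st Sunday is January 1, 2006.
1st Sunday of February 2006: February 5, 2006.

December 4, 2005; January 1, 2006; February 5, 2006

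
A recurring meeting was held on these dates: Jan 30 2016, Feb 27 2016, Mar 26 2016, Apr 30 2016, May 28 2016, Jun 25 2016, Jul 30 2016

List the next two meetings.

Every date is a Saturday; gaps 28, 28, 35, 28, 28, 35 days.
Each is the last Saturday of its month (at least one falls on the 29th or later, ruling out '4th Saturday').
Last Saturday of August 2016: Aug 27 2016.
Last Saturday of September 2016: Sep 24 2016.

Aug 27 2016, Sep 24 2016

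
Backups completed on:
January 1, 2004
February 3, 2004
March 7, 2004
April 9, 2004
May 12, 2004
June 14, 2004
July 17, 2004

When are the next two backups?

August 19, 2004; September 21, 2004

Every event comes 33 days after the last (33, 33, 33, 33, 33, 33).
July 17, 2004 + 33 days = August 19, 2004.
August 19, 2004 + 33 days = September 21, 2004.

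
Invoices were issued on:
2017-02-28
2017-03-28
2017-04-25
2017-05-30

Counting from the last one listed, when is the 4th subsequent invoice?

2017-09-26

All Tuesdays; the gaps (28, 28, 35) vary with month length.
This is the last Tuesday of each month.
Last Tuesday of June 2017: 2017-06-27.
July 2017 ends with Tuesday 2017-07-25.
August 2017 ends with Tuesday 2017-08-29.
Last Tuesday of September 2017: 2017-09-26.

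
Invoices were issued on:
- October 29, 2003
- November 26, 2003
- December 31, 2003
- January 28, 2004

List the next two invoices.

February 25, 2004; March 31, 2004

All Wednesdays; the gaps (28, 35, 28) vary with month length.
This is the last Wednesday of each month.
February 2004 ends with Wednesday February 25, 2004.
March 2004 ends with Wednesday March 31, 2004.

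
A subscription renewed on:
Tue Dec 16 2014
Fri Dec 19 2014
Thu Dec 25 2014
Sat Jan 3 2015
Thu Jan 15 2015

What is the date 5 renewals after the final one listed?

Thu Apr 30 2015

Intervals are 3, 6, 9, 12 days — an arithmetic progression with common difference 3.
Next gap: 15 days. Thu Jan 15 2015 + 15 days = Fri Jan 30 2015.
Next gap: 18 days. Fri Jan 30 2015 + 18 days = Tue Feb 17 2015.
Next gap: 21 days. Tue Feb 17 2015 + 21 days = Tue Mar 10 2015.
Next gap: 24 days. Tue Mar 10 2015 + 24 days = Fri Apr 3 2015.
Next gap: 27 days. Fri Apr 3 2015 + 27 days = Thu Apr 30 2015.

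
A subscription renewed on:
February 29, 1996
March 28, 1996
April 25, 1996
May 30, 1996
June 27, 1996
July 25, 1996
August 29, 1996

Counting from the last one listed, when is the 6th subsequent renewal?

These are Thursdays with 28, 28, 35, 28, 28, 35-day gaps.
Each is the final Thursday of its month — February 29, 1996 is past the 28th, so '4th Thursday' doesn't fit.
September 1996 ends with Thursday September 26, 1996.
October 1996 ends with Thursday October 31, 1996.
November 1996 ends with Thursday November 28, 1996.
Last Thursday of December 1996: December 26, 1996.
January 1997 ends with Thursday January 30, 1997.
February 1997 ends with Thursday February 27, 1997.

February 27, 1997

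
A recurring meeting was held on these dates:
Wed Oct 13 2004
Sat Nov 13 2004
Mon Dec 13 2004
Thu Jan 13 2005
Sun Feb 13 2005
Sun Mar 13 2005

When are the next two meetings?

The day-of-month is always 13 (31, 30, 31, 31, 28 days between events).
So this recurs on the 13th of each month.
April 2005: Wed Apr 13 2005.
May 2005: Fri May 13 2005.

Wed Apr 13 2005, Fri May 13 2005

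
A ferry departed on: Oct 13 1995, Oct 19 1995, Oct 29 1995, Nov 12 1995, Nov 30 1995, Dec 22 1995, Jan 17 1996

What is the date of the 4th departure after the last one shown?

Jun 9 1996

Gaps: 6, 10, 14, 18, 22, 26 days — each gap is 4 larger than the previous one.
Next gap: 30 days. Jan 17 1996 + 30 days = Feb 16 1996.
Next gap: 34 days. Feb 16 1996 + 34 days = Mar 21 1996.
Next gap: 38 days. Mar 21 1996 + 38 days = Apr 28 1996.
Next gap: 42 days. Apr 28 1996 + 42 days = Jun 9 1996.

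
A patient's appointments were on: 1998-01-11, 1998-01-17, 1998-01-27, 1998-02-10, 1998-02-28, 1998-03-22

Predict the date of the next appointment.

Intervals are 6, 10, 14, 18, 22 days — an arithmetic progression with common difference 4.
Next gap: 26 days. 1998-03-22 + 26 days = 1998-04-17.

1998-04-17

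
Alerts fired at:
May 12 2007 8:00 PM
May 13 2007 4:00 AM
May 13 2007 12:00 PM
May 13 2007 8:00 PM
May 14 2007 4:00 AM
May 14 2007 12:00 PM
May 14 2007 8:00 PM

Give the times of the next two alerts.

Spacing: 8, 8, 8, 8, 8, 8 h — constant 8 h.
May 14 2007 8:00 PM + 8 h = May 15 2007 4:00 AM.
May 15 2007 4:00 AM + 8 h = May 15 2007 12:00 PM.

May 15 2007 4:00 AM, May 15 2007 12:00 PM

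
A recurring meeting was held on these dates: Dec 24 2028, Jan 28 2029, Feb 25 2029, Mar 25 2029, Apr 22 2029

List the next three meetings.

All dates are Sundays, 35, 28, 28, 28 days apart.
Specifically, the 4th Sunday of each month.
4th Sunday of May 2029: May 27 2029.
4th Sunday of June 2029: Jun 24 2029.
4th Sunday of July 2029: Jul 22 2029.

May 27 2029, Jun 24 2029, Jul 22 2029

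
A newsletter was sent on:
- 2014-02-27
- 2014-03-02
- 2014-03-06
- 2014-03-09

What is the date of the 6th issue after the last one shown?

Gaps: 3, 4, 3 days — not constant, but cyclic with period 2.
The events fall on every Thursday and Sunday.
Next Thursday: 2014-03-13.
Next Sunday: 2014-03-16.
Next Thursday: 2014-03-20.
The following Sunday is 2014-03-23.
Next Thursday: 2014-03-27.
The following Sunday is 2014-03-30.

2014-03-30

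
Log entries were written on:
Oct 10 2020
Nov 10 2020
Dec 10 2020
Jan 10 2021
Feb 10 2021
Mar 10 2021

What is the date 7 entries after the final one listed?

Oct 10 2021

Each date is the 10th; the gaps (31, 30, 31, 31, 28) track the month lengths.
The rule is the 10th of each month.
April 2021: Apr 10 2021.
Next: May 2021 → May 10 2021.
June 2021: Jun 10 2021.
July 2021: Jul 10 2021.
August 2021: Aug 10 2021.
Next: September 2021 → Sep 10 2021.
October 2021: Oct 10 2021.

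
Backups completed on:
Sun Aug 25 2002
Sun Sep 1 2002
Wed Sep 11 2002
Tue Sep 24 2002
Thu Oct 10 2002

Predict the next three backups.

The spacing grows by 3 each time: 7, 10, 13, 16 days.
Next gap: 19 days. Thu Oct 10 2002 + 19 days = Tue Oct 29 2002.
Next gap: 22 days. Tue Oct 29 2002 + 22 days = Wed Nov 20 2002.
Next gap: 25 days. Wed Nov 20 2002 + 25 days = Sun Dec 15 2002.

Tue Oct 29 2002, Wed Nov 20 2002, Sun Dec 15 2002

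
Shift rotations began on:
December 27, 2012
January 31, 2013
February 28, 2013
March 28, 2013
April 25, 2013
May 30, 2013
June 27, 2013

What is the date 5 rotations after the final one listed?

November 28, 2013

These are Thursdays with 35, 28, 28, 28, 35, 28-day gaps.
Each is the final Thursday of its month — January 31, 2013 is past the 28th, so '4th Thursday' doesn't fit.
Last Thursday of July 2013: July 25, 2013.
August 2013 ends with Thursday August 29, 2013.
September 2013 ends with Thursday September 26, 2013.
Last Thursday of October 2013: October 31, 2013.
November 2013 ends with Thursday November 28, 2013.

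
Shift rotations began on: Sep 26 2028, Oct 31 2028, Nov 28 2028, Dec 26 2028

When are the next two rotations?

Jan 30 2029, Feb 27 2029

These are Tuesdays with 35, 28, 28-day gaps.
Each is the final Tuesday of its month — Oct 31 2028 is past the 28th, so '4th Tuesday' doesn't fit.
January 2029 ends with Tuesday Jan 30 2029.
Last Tuesday of February 2029: Feb 27 2029.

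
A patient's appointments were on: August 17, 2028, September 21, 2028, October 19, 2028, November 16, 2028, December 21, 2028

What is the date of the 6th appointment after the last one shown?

June 21, 2029

All dates are Thursdays, 35, 28, 28, 35 days apart.
Specifically, the 3rd Thursday of each month.
January 2029 — 3rd Thursday is January 18, 2029.
February 2029 — 3rd Thursday is February 15, 2029.
3rd Thursday of March 2029: March 15, 2029.
April 2029 — 3rd Thursday is April 19, 2029.
3rd Thursday of May 2029: May 17, 2029.
June 2029 — 3rd Thursday is June 21, 2029.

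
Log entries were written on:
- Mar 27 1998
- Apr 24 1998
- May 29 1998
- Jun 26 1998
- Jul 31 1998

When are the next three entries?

Aug 28 1998, Sep 25 1998, Oct 30 1998

Every date is a Friday; gaps 28, 35, 28, 35 days.
Each is the last Friday of its month (at least one falls on the 29th or later, ruling out '4th Friday').
Last Friday of August 1998: Aug 28 1998.
September 1998 ends with Friday Sep 25 1998.
Last Friday of October 1998: Oct 30 1998.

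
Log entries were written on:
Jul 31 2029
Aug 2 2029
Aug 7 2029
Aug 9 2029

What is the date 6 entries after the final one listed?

Gaps: 2, 5, 2 days — not constant, but cyclic with period 2.
The events fall on every Tuesday and Thursday.
Next Tuesday: Aug 14 2029.
Next Thursday: Aug 16 2029.
The following Tuesday is Aug 21 2029.
The following Thursday is Aug 23 2029.
Next Tuesday: Aug 28 2029.
Next Thursday: Aug 30 2029.

Aug 30 2029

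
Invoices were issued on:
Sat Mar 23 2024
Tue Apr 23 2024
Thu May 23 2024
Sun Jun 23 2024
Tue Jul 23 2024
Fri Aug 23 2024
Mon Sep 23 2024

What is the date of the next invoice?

Each date is the 23rd; the gaps (31, 30, 31, 30, 31, 31) track the month lengths.
The rule is the 23rd of each month.
Next: October 2024 → Wed Oct 23 2024.

Wed Oct 23 2024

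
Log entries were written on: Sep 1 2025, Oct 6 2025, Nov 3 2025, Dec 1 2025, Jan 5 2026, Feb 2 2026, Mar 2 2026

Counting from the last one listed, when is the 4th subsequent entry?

Jul 6 2026

All dates are Mondays, 35, 28, 28, 35, 28, 28 days apart.
Specifically, the 1st Monday of each month.
1st Monday of April 2026: Apr 6 2026.
1st Monday of May 2026: May 4 2026.
June 2026 — 1st Monday is Jun 1 2026.
1st Monday of July 2026: Jul 6 2026.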